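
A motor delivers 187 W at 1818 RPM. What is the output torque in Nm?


omega = 1818 * 2*pi/60 = 190.3805 rad/s
tau = P / omega = 187 / 190.3805
= 0.9822 Nm


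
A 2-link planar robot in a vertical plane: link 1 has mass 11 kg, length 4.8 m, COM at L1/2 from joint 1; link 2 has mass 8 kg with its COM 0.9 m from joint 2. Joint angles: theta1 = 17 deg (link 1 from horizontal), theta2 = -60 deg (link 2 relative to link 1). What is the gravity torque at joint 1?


Horizontal distance from joint 1 to link-1 COM:
  x_c1 = (L1/2)*cos(t1) = 2.4 * 0.9563 = 2.2951 m
Horizontal distance from joint 1 to link-2 COM:
  x_c2 = L1*cos(t1) + Lc2*cos(t1+t2)
       = 4.8*0.9563 + 0.9*0.7314 = 5.2485 m
tau1 = m1*g*x_c1 + m2*g*x_c2
     = 11*9.81*2.2951 + 8*9.81*5.2485
     = 247.6676 + 411.9008
     = 659.5684 Nm


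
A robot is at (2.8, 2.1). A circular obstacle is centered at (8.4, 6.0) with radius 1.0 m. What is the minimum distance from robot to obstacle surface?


center_dist = sqrt((2.8-8.4)^2 + (2.1-6.0)^2)
= sqrt(31.36 + 15.21)
= 6.8242
min_dist = center_dist - radius = 6.8242 - 1.0 = 5.8242 m


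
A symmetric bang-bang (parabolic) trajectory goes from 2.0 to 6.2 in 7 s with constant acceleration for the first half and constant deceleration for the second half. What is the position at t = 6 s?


Symmetric rest-to-rest: each phase covers (pf-p0)/2 in time T/2. 0.5*a*(T/2)^2 = (pf-p0)/2 => a = 4*(pf-p0)/T^2
a = 4*(6.2-2.0)/7^2 = 0.3429
t = 6 is in the deceleration phase (t > T/2).
p = pf - 0.5*a*(T-t)^2 = 6.2 - 0.5*0.3429*1^2
= 6.0286


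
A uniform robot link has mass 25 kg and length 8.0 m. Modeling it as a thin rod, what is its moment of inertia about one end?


I = (1/3) * m * L^2
= (1/3) * 25 * 8.0^2
= 0.333333 * 25 * 64.0
= 533.3333 kg*m^2


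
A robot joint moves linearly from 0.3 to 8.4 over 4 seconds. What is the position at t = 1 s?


s = t/T = 1/4 = 0.25
p(t) = p0 + (pf-p0)*s
= 0.3 + (8.4 - 0.3) * 0.25
= 2.325


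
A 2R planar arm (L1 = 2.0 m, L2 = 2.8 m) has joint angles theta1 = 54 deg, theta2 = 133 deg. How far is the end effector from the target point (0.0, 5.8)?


End effector via forward kinematics:
x = L1*cos(t1) + L2*cos(t1+t2) = -1.6036
y = L1*sin(t1) + L2*sin(t1+t2) = 1.2768
Distance to target:
d = sqrt((0.0 - -1.6036)^2 + (5.8 - 1.2768)^2)
= sqrt(2.5714 + 20.4593)
= 4.799 m


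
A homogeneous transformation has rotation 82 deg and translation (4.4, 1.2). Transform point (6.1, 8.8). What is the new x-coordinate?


x' = cos(theta)*px - sin(theta)*py + tx
= 0.1392*6.1 - 0.9903*8.8 + 4.4
= -3.4654


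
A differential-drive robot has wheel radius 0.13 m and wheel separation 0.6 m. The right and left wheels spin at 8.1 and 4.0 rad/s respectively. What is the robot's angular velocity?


vR = r*wR = 0.13*8.1 = 1.053 m/s
vL = r*wL = 0.13*4.0 = 0.52 m/s
v = (vR+vL)/2 = 0.7865 m/s
omega = (vR-vL)/L = 0.8883 rad/s
angular velocity = 0.8883 rad/s


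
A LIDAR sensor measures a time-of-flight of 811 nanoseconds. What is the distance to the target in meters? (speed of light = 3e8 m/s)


tof = 811 ns = 8.11e-07 s
dist = c * tof / 2
= 3e8 * 8.11e-07 / 2
= 121.65 m


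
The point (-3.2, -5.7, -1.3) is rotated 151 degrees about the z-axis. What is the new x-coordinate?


Rotation about z-axis: x' = x*cos(theta) - y*sin(theta)
= -3.2 * -0.8746 - -5.7 * 0.4848
= 5.5622


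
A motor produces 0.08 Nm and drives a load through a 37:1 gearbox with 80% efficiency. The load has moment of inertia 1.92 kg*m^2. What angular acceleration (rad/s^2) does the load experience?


tau_out = tau_motor * N * eta
= 0.08 * 37 * 0.8 = 2.368 Nm
alpha = tau_out / I = 2.368 / 1.92
= 1.2333 rad/s^2


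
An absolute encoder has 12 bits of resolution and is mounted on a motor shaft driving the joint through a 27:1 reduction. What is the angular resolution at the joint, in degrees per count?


counts = 2^12 = 4096
effective counts at joint = 4096 * 27 = 110592
resolution = 360 / 110592
= 0.0033 deg/count


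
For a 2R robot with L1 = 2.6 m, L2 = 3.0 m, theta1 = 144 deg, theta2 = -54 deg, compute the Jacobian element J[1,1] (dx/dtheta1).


J[1,1] = -L1*sin(t1) - L2*sin(t1+t2)
= -2.6*sin(144) - 3.0*sin(90)
= -4.5282


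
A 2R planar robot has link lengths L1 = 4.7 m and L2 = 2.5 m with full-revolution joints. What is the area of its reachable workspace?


r_max = L1 + L2 = 7.2 m
r_min = |L1 - L2| = 2.2 m
Area = pi*(r_max^2 - r_min^2)
= pi*(51.84 - 4.84)
= pi * 47.0
= 147.6549 m^2


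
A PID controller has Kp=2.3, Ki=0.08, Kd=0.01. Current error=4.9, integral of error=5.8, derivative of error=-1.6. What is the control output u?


u = Kp*e + Ki*int(e) + Kd*de/dt
= 2.3*4.9 + 0.08*5.8 + 0.01*(-1.6)
= 11.27 + 0.464 + -0.016
= 11.718


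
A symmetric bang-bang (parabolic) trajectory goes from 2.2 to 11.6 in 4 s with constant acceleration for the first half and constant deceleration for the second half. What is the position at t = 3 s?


Symmetric rest-to-rest: each phase covers (pf-p0)/2 in time T/2. 0.5*a*(T/2)^2 = (pf-p0)/2 => a = 4*(pf-p0)/T^2
a = 4*(11.6-2.2)/4^2 = 2.35
t = 3 is in the deceleration phase (t > T/2).
p = pf - 0.5*a*(T-t)^2 = 11.6 - 0.5*2.35*1^2
= 10.425


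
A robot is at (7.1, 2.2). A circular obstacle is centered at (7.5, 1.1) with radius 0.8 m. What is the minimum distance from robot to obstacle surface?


center_dist = sqrt((7.1-7.5)^2 + (2.2-1.1)^2)
= sqrt(0.16 + 1.21)
= 1.1705
min_dist = center_dist - radius = 1.1705 - 0.8 = 0.3705 m


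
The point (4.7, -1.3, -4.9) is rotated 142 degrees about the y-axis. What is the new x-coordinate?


Rotation about y-axis: x' = x*cos(theta) + z*sin(theta)
= 4.7 * -0.788 + -4.9 * 0.6157
= -6.7204


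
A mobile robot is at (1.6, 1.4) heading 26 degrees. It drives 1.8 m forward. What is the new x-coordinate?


x_new = x0 + d*cos(theta)
= 1.6 + 1.8*cos(26)
= 1.6 + 1.6178
= 3.2178


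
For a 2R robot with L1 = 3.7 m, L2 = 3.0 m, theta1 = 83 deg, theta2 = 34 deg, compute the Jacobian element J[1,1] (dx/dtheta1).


J[1,1] = -L1*sin(t1) - L2*sin(t1+t2)
= -3.7*sin(83) - 3.0*sin(117)
= -6.3454


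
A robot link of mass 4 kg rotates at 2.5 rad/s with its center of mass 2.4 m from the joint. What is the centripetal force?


F = m * omega^2 * r
= 4 * 2.5^2 * 2.4
= 4 * 6.25 * 2.4
= 60.0 N


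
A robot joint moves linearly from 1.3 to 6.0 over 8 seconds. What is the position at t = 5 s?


s = t/T = 5/8 = 0.625
p(t) = p0 + (pf-p0)*s
= 1.3 + (6.0 - 1.3) * 0.625
= 4.2375


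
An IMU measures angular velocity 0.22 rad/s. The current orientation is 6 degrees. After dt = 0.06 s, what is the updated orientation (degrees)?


delta_theta = w * dt = 0.22 * 0.06 = 0.0132 rad
= 0.7563 deg
theta_new = 6 + 0.7563 = 6.7563 deg


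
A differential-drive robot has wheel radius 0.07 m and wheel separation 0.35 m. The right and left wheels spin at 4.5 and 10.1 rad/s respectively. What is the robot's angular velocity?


vR = r*wR = 0.07*4.5 = 0.315 m/s
vL = r*wL = 0.07*10.1 = 0.707 m/s
v = (vR+vL)/2 = 0.511 m/s
omega = (vR-vL)/L = -1.12 rad/s
angular velocity = -1.12 rad/s


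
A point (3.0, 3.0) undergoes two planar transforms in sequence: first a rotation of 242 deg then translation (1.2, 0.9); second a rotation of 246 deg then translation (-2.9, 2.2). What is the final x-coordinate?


After transform 1:
x1 = cos(242)*3.0 - sin(242)*3.0 + 1.2 = 2.4404
y1 = sin(242)*3.0 + cos(242)*3.0 + 0.9 = -3.1573
After transform 2:
x2 = cos(246)*2.4404 - sin(246)*-3.1573 + -2.9
= -6.7769


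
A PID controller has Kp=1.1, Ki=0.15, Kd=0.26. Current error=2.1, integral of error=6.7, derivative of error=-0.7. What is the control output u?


u = Kp*e + Ki*int(e) + Kd*de/dt
= 1.1*2.1 + 0.15*6.7 + 0.26*(-0.7)
= 2.31 + 1.005 + -0.182
= 3.133


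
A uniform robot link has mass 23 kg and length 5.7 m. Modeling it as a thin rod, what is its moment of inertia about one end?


I = (1/3) * m * L^2
= (1/3) * 23 * 5.7^2
= 0.333333 * 23 * 32.49
= 249.09 kg*m^2


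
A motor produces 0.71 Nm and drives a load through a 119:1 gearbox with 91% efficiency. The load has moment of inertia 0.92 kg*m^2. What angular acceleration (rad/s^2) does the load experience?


tau_out = tau_motor * N * eta
= 0.71 * 119 * 0.91 = 76.8859 Nm
alpha = tau_out / I = 76.8859 / 0.92
= 83.5716 rad/s^2


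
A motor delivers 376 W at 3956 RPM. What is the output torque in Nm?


omega = 3956 * 2*pi/60 = 414.2714 rad/s
tau = P / omega = 376 / 414.2714
= 0.9076 Nm


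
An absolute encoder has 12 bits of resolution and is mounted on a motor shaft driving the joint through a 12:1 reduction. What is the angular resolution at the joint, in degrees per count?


counts = 2^12 = 4096
effective counts at joint = 4096 * 12 = 49152
resolution = 360 / 49152
= 0.0073 deg/count


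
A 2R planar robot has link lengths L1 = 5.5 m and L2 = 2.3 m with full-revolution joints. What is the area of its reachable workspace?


r_max = L1 + L2 = 7.8 m
r_min = |L1 - L2| = 3.2 m
Area = pi*(r_max^2 - r_min^2)
= pi*(60.84 - 10.24)
= pi * 50.6
= 158.9646 m^2


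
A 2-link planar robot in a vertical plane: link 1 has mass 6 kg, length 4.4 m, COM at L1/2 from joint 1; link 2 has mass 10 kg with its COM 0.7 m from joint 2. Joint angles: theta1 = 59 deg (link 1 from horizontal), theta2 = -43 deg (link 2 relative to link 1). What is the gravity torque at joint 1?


Horizontal distance from joint 1 to link-1 COM:
  x_c1 = (L1/2)*cos(t1) = 2.2 * 0.515 = 1.1331 m
Horizontal distance from joint 1 to link-2 COM:
  x_c2 = L1*cos(t1) + Lc2*cos(t1+t2)
       = 4.4*0.515 + 0.7*0.9613 = 2.9391 m
tau1 = m1*g*x_c1 + m2*g*x_c2
     = 6*9.81*1.1331 + 10*9.81*2.9391
     = 66.6933 + 288.3209
     = 355.0142 Nm


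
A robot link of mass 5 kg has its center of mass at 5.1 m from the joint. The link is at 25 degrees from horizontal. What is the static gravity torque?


tau = m*g*L*cos(angle)
= 5 * 9.81 * 5.1 * cos(25 deg)
= 5 * 9.81 * 5.1 * 0.9063
= 226.7174 Nm


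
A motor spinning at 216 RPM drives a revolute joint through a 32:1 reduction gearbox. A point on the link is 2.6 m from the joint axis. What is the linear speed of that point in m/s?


omega_motor = 216 * 2*pi/60 = 22.6195 rad/s
omega_joint = omega_motor / 32 = 0.7069 rad/s
v = omega_joint * r = 0.7069 * 2.6
= 1.8378 m/s


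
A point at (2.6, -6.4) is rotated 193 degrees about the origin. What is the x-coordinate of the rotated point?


x' = x*cos(theta) - y*sin(theta)
cos(193 deg) = -0.9744, sin(193 deg) = -0.225
x' = 2.6 * -0.9744 - -6.4 * -0.225
= -2.5334 - 1.4397
= -3.973


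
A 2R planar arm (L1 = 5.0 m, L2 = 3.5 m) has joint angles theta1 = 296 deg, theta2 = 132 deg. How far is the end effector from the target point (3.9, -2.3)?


End effector via forward kinematics:
x = L1*cos(t1) + L2*cos(t1+t2) = 3.503
y = L1*sin(t1) + L2*sin(t1+t2) = -1.2488
Distance to target:
d = sqrt((3.9 - 3.503)^2 + (-2.3 - -1.2488)^2)
= sqrt(0.1576 + 1.105)
= 1.1237 m


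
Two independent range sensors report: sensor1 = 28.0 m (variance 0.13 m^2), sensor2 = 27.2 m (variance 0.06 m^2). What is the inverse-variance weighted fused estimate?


w1 = (1/var1) / (1/var1 + 1/var2)
   = 7.6923 / (7.6923 + 16.6667) = 0.3158
w2 = 1 - w1 = 0.6842
fused = w1*s1 + w2*s2 = 8.8421 + 18.6105
= 27.4526 m


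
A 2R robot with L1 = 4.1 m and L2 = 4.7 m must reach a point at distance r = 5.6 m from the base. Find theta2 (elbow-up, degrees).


cos(theta2) = (r^2 - L1^2 - L2^2) / (2*L1*L2)
cos(theta2) = (31.36 - 16.81 - 22.09) / 38.54
cos(theta2) = -0.195641
theta2 = 101.2822 degrees


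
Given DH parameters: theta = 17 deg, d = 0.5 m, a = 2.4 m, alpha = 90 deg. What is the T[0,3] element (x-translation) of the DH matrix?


T[0,3] = a * cos(theta)
= 2.4 * cos(17 deg)
= 2.4 * 0.9563
= 2.2951


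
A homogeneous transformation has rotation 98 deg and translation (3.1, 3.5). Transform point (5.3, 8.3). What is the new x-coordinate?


x' = cos(theta)*px - sin(theta)*py + tx
= -0.1392*5.3 - 0.9903*8.3 + 3.1
= -5.8568


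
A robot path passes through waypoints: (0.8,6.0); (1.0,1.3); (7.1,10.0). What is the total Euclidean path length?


Segment lengths:
  seg1 = sqrt((0.2)^2 + (-4.7)^2) = 4.7043
  seg2 = sqrt((6.1)^2 + (8.7)^2) = 10.6254
Total = 15.3297


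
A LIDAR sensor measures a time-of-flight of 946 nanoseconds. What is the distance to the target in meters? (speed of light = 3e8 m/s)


tof = 946 ns = 9.46e-07 s
dist = c * tof / 2
= 3e8 * 9.46e-07 / 2
= 141.9 m


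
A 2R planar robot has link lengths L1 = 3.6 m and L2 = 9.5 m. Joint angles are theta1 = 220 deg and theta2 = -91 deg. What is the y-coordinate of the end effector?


Convert angles to radians: theta1 = 3.8397, theta2 = -1.5882
y = L1*sin(theta1) + L2*sin(theta1+theta2)
y = -2.314 + 7.3829
y = 5.0689


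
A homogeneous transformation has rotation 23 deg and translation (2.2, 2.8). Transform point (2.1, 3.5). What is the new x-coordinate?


x' = cos(theta)*px - sin(theta)*py + tx
= 0.9205*2.1 - 0.3907*3.5 + 2.2
= 2.7655


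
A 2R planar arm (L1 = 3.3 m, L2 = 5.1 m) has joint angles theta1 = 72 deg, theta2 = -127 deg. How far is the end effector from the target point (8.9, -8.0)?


End effector via forward kinematics:
x = L1*cos(t1) + L2*cos(t1+t2) = 3.945
y = L1*sin(t1) + L2*sin(t1+t2) = -1.0392
Distance to target:
d = sqrt((8.9 - 3.945)^2 + (-8.0 - -1.0392)^2)
= sqrt(24.5521 + 48.4529)
= 8.5443 m


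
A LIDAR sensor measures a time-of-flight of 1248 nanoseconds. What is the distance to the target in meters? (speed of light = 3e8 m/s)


tof = 1248 ns = 1.248e-06 s
dist = c * tof / 2
= 3e8 * 1.248e-06 / 2
= 187.2 m


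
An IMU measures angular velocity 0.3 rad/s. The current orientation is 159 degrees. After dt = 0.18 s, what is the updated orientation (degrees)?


delta_theta = w * dt = 0.3 * 0.18 = 0.054 rad
= 3.094 deg
theta_new = 159 + 3.094 = 162.094 deg


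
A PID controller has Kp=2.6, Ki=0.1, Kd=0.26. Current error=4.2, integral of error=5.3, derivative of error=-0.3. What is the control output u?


u = Kp*e + Ki*int(e) + Kd*de/dt
= 2.6*4.2 + 0.1*5.3 + 0.26*(-0.3)
= 10.92 + 0.53 + -0.078
= 11.372


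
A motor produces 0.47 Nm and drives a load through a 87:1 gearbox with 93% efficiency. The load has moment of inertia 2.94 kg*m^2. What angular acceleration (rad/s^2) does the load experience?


tau_out = tau_motor * N * eta
= 0.47 * 87 * 0.93 = 38.0277 Nm
alpha = tau_out / I = 38.0277 / 2.94
= 12.9346 rad/s^2


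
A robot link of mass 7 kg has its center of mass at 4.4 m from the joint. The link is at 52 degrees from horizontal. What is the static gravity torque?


tau = m*g*L*cos(angle)
= 7 * 9.81 * 4.4 * cos(52 deg)
= 7 * 9.81 * 4.4 * 0.6157
= 186.0209 Nm


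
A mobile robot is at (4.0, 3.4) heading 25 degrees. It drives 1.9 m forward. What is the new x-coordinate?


x_new = x0 + d*cos(theta)
= 4.0 + 1.9*cos(25)
= 4.0 + 1.722
= 5.722


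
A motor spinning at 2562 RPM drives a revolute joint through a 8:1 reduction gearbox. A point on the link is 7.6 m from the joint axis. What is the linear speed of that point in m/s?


omega_motor = 2562 * 2*pi/60 = 268.292 rad/s
omega_joint = omega_motor / 8 = 33.5365 rad/s
v = omega_joint * r = 33.5365 * 7.6
= 254.8774 m/s


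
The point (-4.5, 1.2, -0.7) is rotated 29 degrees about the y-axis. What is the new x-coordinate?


Rotation about y-axis: x' = x*cos(theta) + z*sin(theta)
= -4.5 * 0.8746 + -0.7 * 0.4848
= -4.2752


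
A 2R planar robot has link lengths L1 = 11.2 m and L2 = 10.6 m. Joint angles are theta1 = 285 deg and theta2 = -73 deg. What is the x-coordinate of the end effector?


Convert angles to radians: theta1 = 4.9742, theta2 = -1.2741
x = L1*cos(theta1) + L2*cos(theta1+theta2)
x = 2.8988 + -8.9893
x = -6.0905


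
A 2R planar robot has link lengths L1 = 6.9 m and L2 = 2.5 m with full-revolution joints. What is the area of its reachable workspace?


r_max = L1 + L2 = 9.4 m
r_min = |L1 - L2| = 4.4 m
Area = pi*(r_max^2 - r_min^2)
= pi*(88.36 - 19.36)
= pi * 69.0
= 216.7699 m^2


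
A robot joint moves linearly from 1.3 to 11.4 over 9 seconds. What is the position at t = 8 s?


s = t/T = 8/9 = 0.8889
p(t) = p0 + (pf-p0)*s
= 1.3 + (11.4 - 1.3) * 0.8889
= 10.2778


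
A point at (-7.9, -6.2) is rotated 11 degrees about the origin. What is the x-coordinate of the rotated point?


x' = x*cos(theta) - y*sin(theta)
cos(11 deg) = 0.9816, sin(11 deg) = 0.1908
x' = -7.9 * 0.9816 - -6.2 * 0.1908
= -7.7549 - -1.183
= -6.5718


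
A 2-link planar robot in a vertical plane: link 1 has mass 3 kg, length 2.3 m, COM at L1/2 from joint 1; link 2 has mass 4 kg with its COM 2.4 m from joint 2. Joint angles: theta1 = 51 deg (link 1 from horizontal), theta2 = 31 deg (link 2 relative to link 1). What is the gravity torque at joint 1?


Horizontal distance from joint 1 to link-1 COM:
  x_c1 = (L1/2)*cos(t1) = 1.15 * 0.6293 = 0.7237 m
Horizontal distance from joint 1 to link-2 COM:
  x_c2 = L1*cos(t1) + Lc2*cos(t1+t2)
       = 2.3*0.6293 + 2.4*0.1392 = 1.7815 m
tau1 = m1*g*x_c1 + m2*g*x_c2
     = 3*9.81*0.7237 + 4*9.81*1.7815
     = 21.299 + 69.9042
     = 91.2032 Nm


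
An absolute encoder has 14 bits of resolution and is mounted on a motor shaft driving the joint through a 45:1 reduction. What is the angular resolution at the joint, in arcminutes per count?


counts = 2^14 = 16384
effective counts at joint = 16384 * 45 = 737280
resolution = 360*60 / 737280
= 0.0293 arcmin/count


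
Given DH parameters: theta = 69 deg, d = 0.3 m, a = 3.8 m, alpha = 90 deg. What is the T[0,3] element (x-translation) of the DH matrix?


T[0,3] = a * cos(theta)
= 3.8 * cos(69 deg)
= 3.8 * 0.3584
= 1.3618


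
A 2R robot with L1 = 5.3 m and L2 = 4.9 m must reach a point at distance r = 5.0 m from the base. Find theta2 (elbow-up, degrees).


cos(theta2) = (r^2 - L1^2 - L2^2) / (2*L1*L2)
cos(theta2) = (25.0 - 28.09 - 24.01) / 51.94
cos(theta2) = -0.521756
theta2 = 121.4501 degrees


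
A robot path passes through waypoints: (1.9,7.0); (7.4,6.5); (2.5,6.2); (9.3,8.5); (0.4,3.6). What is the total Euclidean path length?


Segment lengths:
  seg1 = sqrt((5.5)^2 + (-0.5)^2) = 5.5227
  seg2 = sqrt((-4.9)^2 + (-0.3)^2) = 4.9092
  seg3 = sqrt((6.8)^2 + (2.3)^2) = 7.1784
  seg4 = sqrt((-8.9)^2 + (-4.9)^2) = 10.1597
Total = 27.77


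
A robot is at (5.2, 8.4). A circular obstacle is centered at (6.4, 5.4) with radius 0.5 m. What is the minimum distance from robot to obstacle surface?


center_dist = sqrt((5.2-6.4)^2 + (8.4-5.4)^2)
= sqrt(1.44 + 9.0)
= 3.2311
min_dist = center_dist - radius = 3.2311 - 0.5 = 2.7311 m


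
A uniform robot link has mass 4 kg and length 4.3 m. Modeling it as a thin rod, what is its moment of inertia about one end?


I = (1/3) * m * L^2
= (1/3) * 4 * 4.3^2
= 0.333333 * 4 * 18.49
= 24.6533 kg*m^2


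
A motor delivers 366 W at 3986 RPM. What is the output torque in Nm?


omega = 3986 * 2*pi/60 = 417.4129 rad/s
tau = P / omega = 366 / 417.4129
= 0.8768 Nm


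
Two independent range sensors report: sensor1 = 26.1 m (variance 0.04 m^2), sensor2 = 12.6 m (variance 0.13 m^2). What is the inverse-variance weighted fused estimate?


w1 = (1/var1) / (1/var1 + 1/var2)
   = 25.0 / (25.0 + 7.6923) = 0.7647
w2 = 1 - w1 = 0.2353
fused = w1*s1 + w2*s2 = 19.9588 + 2.9647
= 22.9235 m


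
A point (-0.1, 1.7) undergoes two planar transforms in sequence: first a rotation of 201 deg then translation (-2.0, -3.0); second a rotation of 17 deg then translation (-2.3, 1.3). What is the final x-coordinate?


After transform 1:
x1 = cos(201)*-0.1 - sin(201)*1.7 + -2.0 = -1.2974
y1 = sin(201)*-0.1 + cos(201)*1.7 + -3.0 = -4.5512
After transform 2:
x2 = cos(17)*-1.2974 - sin(17)*-4.5512 + -2.3
= -2.2101


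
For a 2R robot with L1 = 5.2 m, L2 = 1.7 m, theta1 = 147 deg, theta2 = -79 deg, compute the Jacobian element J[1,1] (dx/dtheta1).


J[1,1] = -L1*sin(t1) - L2*sin(t1+t2)
= -5.2*sin(147) - 1.7*sin(68)
= -4.4083


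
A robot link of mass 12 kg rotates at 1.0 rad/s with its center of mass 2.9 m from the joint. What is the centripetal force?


F = m * omega^2 * r
= 12 * 1.0^2 * 2.9
= 12 * 1.0 * 2.9
= 34.8 N


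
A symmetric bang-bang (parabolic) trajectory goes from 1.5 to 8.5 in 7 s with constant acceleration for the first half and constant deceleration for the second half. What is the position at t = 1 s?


Symmetric rest-to-rest: each phase covers (pf-p0)/2 in time T/2. 0.5*a*(T/2)^2 = (pf-p0)/2 => a = 4*(pf-p0)/T^2
a = 4*(8.5-1.5)/7^2 = 0.5714
t = 1 is in the acceleration phase (t <= T/2).
p = p0 + 0.5*a*t^2 = 1.5 + 0.5*0.5714*1^2
= 1.7857


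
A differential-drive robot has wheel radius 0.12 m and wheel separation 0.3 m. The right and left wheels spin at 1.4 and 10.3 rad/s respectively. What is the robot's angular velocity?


vR = r*wR = 0.12*1.4 = 0.168 m/s
vL = r*wL = 0.12*10.3 = 1.236 m/s
v = (vR+vL)/2 = 0.702 m/s
omega = (vR-vL)/L = -3.56 rad/s
angular velocity = -3.56 rad/s


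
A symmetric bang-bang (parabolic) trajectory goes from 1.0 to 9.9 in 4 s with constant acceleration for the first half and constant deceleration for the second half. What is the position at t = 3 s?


Symmetric rest-to-rest: each phase covers (pf-p0)/2 in time T/2. 0.5*a*(T/2)^2 = (pf-p0)/2 => a = 4*(pf-p0)/T^2
a = 4*(9.9-1.0)/4^2 = 2.225
t = 3 is in the deceleration phase (t > T/2).
p = pf - 0.5*a*(T-t)^2 = 9.9 - 0.5*2.225*1^2
= 8.7875


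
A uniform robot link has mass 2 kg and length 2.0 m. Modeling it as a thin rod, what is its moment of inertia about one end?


I = (1/3) * m * L^2
= (1/3) * 2 * 2.0^2
= 0.333333 * 2 * 4.0
= 2.6667 kg*m^2


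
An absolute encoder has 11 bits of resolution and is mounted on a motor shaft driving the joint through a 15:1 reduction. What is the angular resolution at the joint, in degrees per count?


counts = 2^11 = 2048
effective counts at joint = 2048 * 15 = 30720
resolution = 360 / 30720
= 0.0117 deg/count


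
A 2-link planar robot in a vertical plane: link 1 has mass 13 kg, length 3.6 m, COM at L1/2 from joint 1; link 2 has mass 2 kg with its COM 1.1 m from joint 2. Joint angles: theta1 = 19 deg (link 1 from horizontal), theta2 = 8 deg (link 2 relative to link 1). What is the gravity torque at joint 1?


Horizontal distance from joint 1 to link-1 COM:
  x_c1 = (L1/2)*cos(t1) = 1.8 * 0.9455 = 1.7019 m
Horizontal distance from joint 1 to link-2 COM:
  x_c2 = L1*cos(t1) + Lc2*cos(t1+t2)
       = 3.6*0.9455 + 1.1*0.891 = 4.384 m
tau1 = m1*g*x_c1 + m2*g*x_c2
     = 13*9.81*1.7019 + 2*9.81*4.384
     = 217.0476 + 86.0136
     = 303.0611 Nm


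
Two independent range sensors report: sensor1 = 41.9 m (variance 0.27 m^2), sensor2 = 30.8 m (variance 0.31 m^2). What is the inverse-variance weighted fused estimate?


w1 = (1/var1) / (1/var1 + 1/var2)
   = 3.7037 / (3.7037 + 3.2258) = 0.5345
w2 = 1 - w1 = 0.4655
fused = w1*s1 + w2*s2 = 22.3948 + 14.3379
= 36.7328 m


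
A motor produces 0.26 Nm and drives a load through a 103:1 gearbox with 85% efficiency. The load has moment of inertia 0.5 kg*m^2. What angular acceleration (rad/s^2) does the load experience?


tau_out = tau_motor * N * eta
= 0.26 * 103 * 0.85 = 22.763 Nm
alpha = tau_out / I = 22.763 / 0.5
= 45.526 rad/s^2


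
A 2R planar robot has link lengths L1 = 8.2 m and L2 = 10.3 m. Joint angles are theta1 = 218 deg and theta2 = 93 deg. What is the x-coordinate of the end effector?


Convert angles to radians: theta1 = 3.8048, theta2 = 1.6232
x = L1*cos(theta1) + L2*cos(theta1+theta2)
x = -6.4617 + 6.7574
x = 0.2957


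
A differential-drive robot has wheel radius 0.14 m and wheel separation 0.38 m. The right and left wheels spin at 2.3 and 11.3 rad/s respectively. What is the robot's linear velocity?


vR = r*wR = 0.14*2.3 = 0.322 m/s
vL = r*wL = 0.14*11.3 = 1.582 m/s
v = (vR+vL)/2 = 0.952 m/s
omega = (vR-vL)/L = -3.3158 rad/s
linear velocity = 0.952 m/s


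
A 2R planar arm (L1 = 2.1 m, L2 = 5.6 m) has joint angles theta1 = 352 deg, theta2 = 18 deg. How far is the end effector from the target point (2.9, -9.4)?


End effector via forward kinematics:
x = L1*cos(t1) + L2*cos(t1+t2) = 7.5945
y = L1*sin(t1) + L2*sin(t1+t2) = 0.6802
Distance to target:
d = sqrt((2.9 - 7.5945)^2 + (-9.4 - 0.6802)^2)
= sqrt(22.0382 + 101.6098)
= 11.1197 m


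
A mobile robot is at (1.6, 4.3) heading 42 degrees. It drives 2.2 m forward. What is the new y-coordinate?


y_new = y0 + d*sin(theta)
= 4.3 + 2.2*sin(42)
= 4.3 + 1.4721
= 5.7721


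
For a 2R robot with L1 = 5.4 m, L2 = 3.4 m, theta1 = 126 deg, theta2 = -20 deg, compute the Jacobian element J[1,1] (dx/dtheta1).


J[1,1] = -L1*sin(t1) - L2*sin(t1+t2)
= -5.4*sin(126) - 3.4*sin(106)
= -7.637


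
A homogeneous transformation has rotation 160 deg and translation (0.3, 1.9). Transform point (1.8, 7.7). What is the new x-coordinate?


x' = cos(theta)*px - sin(theta)*py + tx
= -0.9397*1.8 - 0.342*7.7 + 0.3
= -4.025


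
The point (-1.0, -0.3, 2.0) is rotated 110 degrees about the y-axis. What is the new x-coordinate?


Rotation about y-axis: x' = x*cos(theta) + z*sin(theta)
= -1.0 * -0.342 + 2.0 * 0.9397
= 2.2214


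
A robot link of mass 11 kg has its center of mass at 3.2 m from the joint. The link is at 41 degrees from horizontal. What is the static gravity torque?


tau = m*g*L*cos(angle)
= 11 * 9.81 * 3.2 * cos(41 deg)
= 11 * 9.81 * 3.2 * 0.7547
= 260.6103 Nm


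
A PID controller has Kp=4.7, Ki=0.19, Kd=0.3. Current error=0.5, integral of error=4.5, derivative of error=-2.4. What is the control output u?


u = Kp*e + Ki*int(e) + Kd*de/dt
= 4.7*0.5 + 0.19*4.5 + 0.3*(-2.4)
= 2.35 + 0.855 + -0.72
= 2.485


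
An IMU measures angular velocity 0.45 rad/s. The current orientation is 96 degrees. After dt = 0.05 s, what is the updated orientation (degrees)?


delta_theta = w * dt = 0.45 * 0.05 = 0.0225 rad
= 1.2892 deg
theta_new = 96 + 1.2892 = 97.2892 deg


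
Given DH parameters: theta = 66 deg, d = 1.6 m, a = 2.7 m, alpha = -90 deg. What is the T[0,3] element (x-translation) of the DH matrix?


T[0,3] = a * cos(theta)
= 2.7 * cos(66 deg)
= 2.7 * 0.4067
= 1.0982


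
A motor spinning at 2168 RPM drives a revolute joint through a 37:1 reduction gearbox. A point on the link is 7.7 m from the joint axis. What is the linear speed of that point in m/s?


omega_motor = 2168 * 2*pi/60 = 227.0324 rad/s
omega_joint = omega_motor / 37 = 6.136 rad/s
v = omega_joint * r = 6.136 * 7.7
= 47.2473 m/s


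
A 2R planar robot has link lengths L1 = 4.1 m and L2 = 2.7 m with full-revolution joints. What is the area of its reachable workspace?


r_max = L1 + L2 = 6.8 m
r_min = |L1 - L2| = 1.4 m
Area = pi*(r_max^2 - r_min^2)
= pi*(46.24 - 1.96)
= pi * 44.28
= 139.1097 m^2


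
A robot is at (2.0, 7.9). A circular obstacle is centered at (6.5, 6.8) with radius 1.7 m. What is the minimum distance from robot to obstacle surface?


center_dist = sqrt((2.0-6.5)^2 + (7.9-6.8)^2)
= sqrt(20.25 + 1.21)
= 4.6325
min_dist = center_dist - radius = 4.6325 - 1.7 = 2.9325 m


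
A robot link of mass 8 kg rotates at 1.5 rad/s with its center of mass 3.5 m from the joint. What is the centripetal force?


F = m * omega^2 * r
= 8 * 1.5^2 * 3.5
= 8 * 2.25 * 3.5
= 63.0 N


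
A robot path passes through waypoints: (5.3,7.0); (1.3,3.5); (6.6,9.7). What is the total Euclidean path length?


Segment lengths:
  seg1 = sqrt((-4.0)^2 + (-3.5)^2) = 5.3151
  seg2 = sqrt((5.3)^2 + (6.2)^2) = 8.1566
Total = 13.4717


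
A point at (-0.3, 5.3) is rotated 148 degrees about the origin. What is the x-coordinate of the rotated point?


x' = x*cos(theta) - y*sin(theta)
cos(148 deg) = -0.848, sin(148 deg) = 0.5299
x' = -0.3 * -0.848 - 5.3 * 0.5299
= 0.2544 - 2.8086
= -2.5542


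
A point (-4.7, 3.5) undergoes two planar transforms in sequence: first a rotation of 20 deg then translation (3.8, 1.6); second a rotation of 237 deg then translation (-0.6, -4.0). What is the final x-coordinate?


After transform 1:
x1 = cos(20)*-4.7 - sin(20)*3.5 + 3.8 = -1.8136
y1 = sin(20)*-4.7 + cos(20)*3.5 + 1.6 = 3.2814
After transform 2:
x2 = cos(237)*-1.8136 - sin(237)*3.2814 + -0.6
= 3.1398


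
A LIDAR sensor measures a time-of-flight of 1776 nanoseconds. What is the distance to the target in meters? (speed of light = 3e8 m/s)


tof = 1776 ns = 1.776e-06 s
dist = c * tof / 2
= 3e8 * 1.776e-06 / 2
= 266.4 m


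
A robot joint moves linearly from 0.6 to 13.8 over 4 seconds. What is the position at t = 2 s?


s = t/T = 2/4 = 0.5
p(t) = p0 + (pf-p0)*s
= 0.6 + (13.8 - 0.6) * 0.5
= 7.2


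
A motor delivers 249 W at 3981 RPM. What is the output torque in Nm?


omega = 3981 * 2*pi/60 = 416.8893 rad/s
tau = P / omega = 249 / 416.8893
= 0.5973 Nm


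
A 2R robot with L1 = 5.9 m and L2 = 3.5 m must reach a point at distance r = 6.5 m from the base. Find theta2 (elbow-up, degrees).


cos(theta2) = (r^2 - L1^2 - L2^2) / (2*L1*L2)
cos(theta2) = (42.25 - 34.81 - 12.25) / 41.3
cos(theta2) = -0.116465
theta2 = 96.6881 degrees


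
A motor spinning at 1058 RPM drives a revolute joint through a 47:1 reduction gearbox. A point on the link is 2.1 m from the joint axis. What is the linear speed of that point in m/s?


omega_motor = 1058 * 2*pi/60 = 110.7935 rad/s
omega_joint = omega_motor / 47 = 2.3573 rad/s
v = omega_joint * r = 2.3573 * 2.1
= 4.9503 m/s


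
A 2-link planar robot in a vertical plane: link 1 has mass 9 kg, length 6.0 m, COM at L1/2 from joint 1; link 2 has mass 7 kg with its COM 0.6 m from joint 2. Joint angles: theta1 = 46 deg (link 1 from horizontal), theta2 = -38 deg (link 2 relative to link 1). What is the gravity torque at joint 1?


Horizontal distance from joint 1 to link-1 COM:
  x_c1 = (L1/2)*cos(t1) = 3.0 * 0.6947 = 2.084 m
Horizontal distance from joint 1 to link-2 COM:
  x_c2 = L1*cos(t1) + Lc2*cos(t1+t2)
       = 6.0*0.6947 + 0.6*0.9903 = 4.7621 m
tau1 = m1*g*x_c1 + m2*g*x_c2
     = 9*9.81*2.084 + 7*9.81*4.7621
     = 183.9942 + 327.0142
     = 511.0083 Nm


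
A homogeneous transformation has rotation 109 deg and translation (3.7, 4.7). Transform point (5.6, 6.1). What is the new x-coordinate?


x' = cos(theta)*px - sin(theta)*py + tx
= -0.3256*5.6 - 0.9455*6.1 + 3.7
= -3.8908


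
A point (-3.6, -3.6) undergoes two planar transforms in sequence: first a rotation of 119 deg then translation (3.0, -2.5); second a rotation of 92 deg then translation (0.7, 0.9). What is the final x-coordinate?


After transform 1:
x1 = cos(119)*-3.6 - sin(119)*-3.6 + 3.0 = 7.8939
y1 = sin(119)*-3.6 + cos(119)*-3.6 + -2.5 = -3.9033
After transform 2:
x2 = cos(92)*7.8939 - sin(92)*-3.9033 + 0.7
= 4.3254


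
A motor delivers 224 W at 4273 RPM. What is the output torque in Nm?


omega = 4273 * 2*pi/60 = 447.4675 rad/s
tau = P / omega = 224 / 447.4675
= 0.5006 Nm


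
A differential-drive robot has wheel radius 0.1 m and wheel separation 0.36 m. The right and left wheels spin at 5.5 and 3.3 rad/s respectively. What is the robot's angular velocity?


vR = r*wR = 0.1*5.5 = 0.55 m/s
vL = r*wL = 0.1*3.3 = 0.33 m/s
v = (vR+vL)/2 = 0.44 m/s
omega = (vR-vL)/L = 0.6111 rad/s
angular velocity = 0.6111 rad/s


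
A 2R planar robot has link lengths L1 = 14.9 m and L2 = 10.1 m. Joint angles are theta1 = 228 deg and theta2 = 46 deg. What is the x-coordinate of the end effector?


Convert angles to radians: theta1 = 3.9794, theta2 = 0.8029
x = L1*cos(theta1) + L2*cos(theta1+theta2)
x = -9.97 + 0.7045
x = -9.2655


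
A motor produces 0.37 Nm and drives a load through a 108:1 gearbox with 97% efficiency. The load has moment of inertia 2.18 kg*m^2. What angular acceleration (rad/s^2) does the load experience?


tau_out = tau_motor * N * eta
= 0.37 * 108 * 0.97 = 38.7612 Nm
alpha = tau_out / I = 38.7612 / 2.18
= 17.7804 rad/s^2


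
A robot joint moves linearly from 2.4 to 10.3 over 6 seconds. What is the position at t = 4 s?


s = t/T = 4/6 = 0.6667
p(t) = p0 + (pf-p0)*s
= 2.4 + (10.3 - 2.4) * 0.6667
= 7.6667


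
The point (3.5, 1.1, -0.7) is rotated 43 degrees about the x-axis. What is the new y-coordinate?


Rotation about x-axis: y' = y*cos(theta) - z*sin(theta)
= 1.1 * 0.7314 - -0.7 * 0.682
= 1.2819


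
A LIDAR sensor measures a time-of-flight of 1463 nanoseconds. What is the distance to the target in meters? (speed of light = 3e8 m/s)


tof = 1463 ns = 1.463e-06 s
dist = c * tof / 2
= 3e8 * 1.463e-06 / 2
= 219.45 m


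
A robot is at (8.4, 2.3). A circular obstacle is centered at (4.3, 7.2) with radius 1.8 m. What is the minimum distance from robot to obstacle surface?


center_dist = sqrt((8.4-4.3)^2 + (2.3-7.2)^2)
= sqrt(16.81 + 24.01)
= 6.3891
min_dist = center_dist - radius = 6.3891 - 1.8 = 4.5891 m


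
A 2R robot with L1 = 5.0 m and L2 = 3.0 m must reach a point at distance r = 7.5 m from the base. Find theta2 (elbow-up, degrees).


cos(theta2) = (r^2 - L1^2 - L2^2) / (2*L1*L2)
cos(theta2) = (56.25 - 25.0 - 9.0) / 30.0
cos(theta2) = 0.741667
theta2 = 42.1264 degrees


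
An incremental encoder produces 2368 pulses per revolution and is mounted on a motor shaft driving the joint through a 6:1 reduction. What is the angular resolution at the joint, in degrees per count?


counts per rev = 2368
effective counts at joint = 2368 * 6 = 14208
resolution = 360 / 14208
= 0.0253 deg/count


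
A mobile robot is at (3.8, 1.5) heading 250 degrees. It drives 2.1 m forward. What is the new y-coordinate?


y_new = y0 + d*sin(theta)
= 1.5 + 2.1*sin(250)
= 1.5 + -1.9734
= -0.4734


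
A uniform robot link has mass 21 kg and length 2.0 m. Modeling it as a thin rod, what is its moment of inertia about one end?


I = (1/3) * m * L^2
= (1/3) * 21 * 2.0^2
= 0.333333 * 21 * 4.0
= 28.0 kg*m^2


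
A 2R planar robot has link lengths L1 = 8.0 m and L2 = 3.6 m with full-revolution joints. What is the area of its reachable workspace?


r_max = L1 + L2 = 11.6 m
r_min = |L1 - L2| = 4.4 m
Area = pi*(r_max^2 - r_min^2)
= pi*(134.56 - 19.36)
= pi * 115.2
= 361.9115 m^2


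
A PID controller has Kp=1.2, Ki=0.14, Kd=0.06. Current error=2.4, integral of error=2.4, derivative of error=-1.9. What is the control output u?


u = Kp*e + Ki*int(e) + Kd*de/dt
= 1.2*2.4 + 0.14*2.4 + 0.06*(-1.9)
= 2.88 + 0.336 + -0.114
= 3.102


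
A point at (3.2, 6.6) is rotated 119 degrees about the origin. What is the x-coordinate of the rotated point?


x' = x*cos(theta) - y*sin(theta)
cos(119 deg) = -0.4848, sin(119 deg) = 0.8746
x' = 3.2 * -0.4848 - 6.6 * 0.8746
= -1.5514 - 5.7725
= -7.3239


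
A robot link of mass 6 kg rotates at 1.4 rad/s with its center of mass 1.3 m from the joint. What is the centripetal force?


F = m * omega^2 * r
= 6 * 1.4^2 * 1.3
= 6 * 1.96 * 1.3
= 15.288 N


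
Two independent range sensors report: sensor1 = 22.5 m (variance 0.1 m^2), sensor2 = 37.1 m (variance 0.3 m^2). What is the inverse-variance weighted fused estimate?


w1 = (1/var1) / (1/var1 + 1/var2)
   = 10.0 / (10.0 + 3.3333) = 0.75
w2 = 1 - w1 = 0.25
fused = w1*s1 + w2*s2 = 16.875 + 9.275
= 26.15 m


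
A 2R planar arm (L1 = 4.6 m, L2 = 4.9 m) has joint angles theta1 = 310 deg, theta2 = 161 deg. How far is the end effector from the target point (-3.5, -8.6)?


End effector via forward kinematics:
x = L1*cos(t1) + L2*cos(t1+t2) = 1.2008
y = L1*sin(t1) + L2*sin(t1+t2) = 1.0507
Distance to target:
d = sqrt((-3.5 - 1.2008)^2 + (-8.6 - 1.0507)^2)
= sqrt(22.0977 + 93.1368)
= 10.7347 m


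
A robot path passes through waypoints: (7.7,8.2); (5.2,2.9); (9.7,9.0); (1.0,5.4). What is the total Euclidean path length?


Segment lengths:
  seg1 = sqrt((-2.5)^2 + (-5.3)^2) = 5.86
  seg2 = sqrt((4.5)^2 + (6.1)^2) = 7.5802
  seg3 = sqrt((-8.7)^2 + (-3.6)^2) = 9.4154
Total = 22.8557


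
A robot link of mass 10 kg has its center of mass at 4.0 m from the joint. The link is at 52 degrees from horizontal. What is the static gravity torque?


tau = m*g*L*cos(angle)
= 10 * 9.81 * 4.0 * cos(52 deg)
= 10 * 9.81 * 4.0 * 0.6157
= 241.5856 Nm


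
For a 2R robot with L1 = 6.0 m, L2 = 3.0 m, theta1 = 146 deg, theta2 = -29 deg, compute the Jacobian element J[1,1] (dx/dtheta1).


J[1,1] = -L1*sin(t1) - L2*sin(t1+t2)
= -6.0*sin(146) - 3.0*sin(117)
= -6.0282


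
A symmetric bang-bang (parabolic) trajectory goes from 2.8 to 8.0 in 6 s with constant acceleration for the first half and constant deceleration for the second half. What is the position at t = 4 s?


Symmetric rest-to-rest: each phase covers (pf-p0)/2 in time T/2. 0.5*a*(T/2)^2 = (pf-p0)/2 => a = 4*(pf-p0)/T^2
a = 4*(8.0-2.8)/6^2 = 0.5778
t = 4 is in the deceleration phase (t > T/2).
p = pf - 0.5*a*(T-t)^2 = 8.0 - 0.5*0.5778*2^2
= 6.8444


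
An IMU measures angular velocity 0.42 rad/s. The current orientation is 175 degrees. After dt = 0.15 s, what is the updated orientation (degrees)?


delta_theta = w * dt = 0.42 * 0.15 = 0.063 rad
= 3.6096 deg
theta_new = 175 + 3.6096 = 178.6096 deg


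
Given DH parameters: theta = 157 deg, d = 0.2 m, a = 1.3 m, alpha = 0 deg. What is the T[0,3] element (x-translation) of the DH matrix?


T[0,3] = a * cos(theta)
= 1.3 * cos(157 deg)
= 1.3 * -0.9205
= -1.1967


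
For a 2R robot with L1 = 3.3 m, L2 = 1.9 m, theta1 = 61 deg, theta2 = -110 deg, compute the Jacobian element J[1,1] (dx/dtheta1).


J[1,1] = -L1*sin(t1) - L2*sin(t1+t2)
= -3.3*sin(61) - 1.9*sin(-49)
= -1.4523


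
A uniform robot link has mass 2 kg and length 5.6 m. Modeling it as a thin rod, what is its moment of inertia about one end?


I = (1/3) * m * L^2
= (1/3) * 2 * 5.6^2
= 0.333333 * 2 * 31.36
= 20.9067 kg*m^2


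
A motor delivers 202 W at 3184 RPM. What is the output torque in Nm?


omega = 3184 * 2*pi/60 = 333.4277 rad/s
tau = P / omega = 202 / 333.4277
= 0.6058 Nm


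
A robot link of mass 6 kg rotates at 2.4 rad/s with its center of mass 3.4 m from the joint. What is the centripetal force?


F = m * omega^2 * r
= 6 * 2.4^2 * 3.4
= 6 * 5.76 * 3.4
= 117.504 N


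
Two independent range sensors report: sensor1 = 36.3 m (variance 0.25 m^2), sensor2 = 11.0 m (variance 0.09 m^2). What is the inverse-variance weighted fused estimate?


w1 = (1/var1) / (1/var1 + 1/var2)
   = 4.0 / (4.0 + 11.1111) = 0.2647
w2 = 1 - w1 = 0.7353
fused = w1*s1 + w2*s2 = 9.6088 + 8.0882
= 17.6971 m


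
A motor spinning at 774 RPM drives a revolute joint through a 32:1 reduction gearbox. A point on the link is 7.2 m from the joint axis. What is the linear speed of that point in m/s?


omega_motor = 774 * 2*pi/60 = 81.0531 rad/s
omega_joint = omega_motor / 32 = 2.5329 rad/s
v = omega_joint * r = 2.5329 * 7.2
= 18.2369 m/s


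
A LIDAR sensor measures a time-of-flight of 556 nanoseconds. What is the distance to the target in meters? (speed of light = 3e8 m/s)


tof = 556 ns = 5.56e-07 s
dist = c * tof / 2
= 3e8 * 5.56e-07 / 2
= 83.4 m


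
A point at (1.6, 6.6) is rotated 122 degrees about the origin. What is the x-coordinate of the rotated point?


x' = x*cos(theta) - y*sin(theta)
cos(122 deg) = -0.5299, sin(122 deg) = 0.848
x' = 1.6 * -0.5299 - 6.6 * 0.848
= -0.8479 - 5.5971
= -6.445


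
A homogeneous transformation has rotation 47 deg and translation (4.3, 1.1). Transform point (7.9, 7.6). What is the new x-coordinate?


x' = cos(theta)*px - sin(theta)*py + tx
= 0.682*7.9 - 0.7314*7.6 + 4.3
= 4.1295


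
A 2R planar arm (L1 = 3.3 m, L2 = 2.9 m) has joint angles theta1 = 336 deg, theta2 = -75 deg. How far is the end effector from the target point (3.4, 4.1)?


End effector via forward kinematics:
x = L1*cos(t1) + L2*cos(t1+t2) = 2.561
y = L1*sin(t1) + L2*sin(t1+t2) = -4.2065
Distance to target:
d = sqrt((3.4 - 2.561)^2 + (4.1 - -4.2065)^2)
= sqrt(0.7039 + 68.9984)
= 8.3488 m


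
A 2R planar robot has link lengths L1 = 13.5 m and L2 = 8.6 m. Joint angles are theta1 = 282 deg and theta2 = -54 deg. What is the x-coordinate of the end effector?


Convert angles to radians: theta1 = 4.9218, theta2 = -0.9425
x = L1*cos(theta1) + L2*cos(theta1+theta2)
x = 2.8068 + -5.7545
x = -2.9477
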